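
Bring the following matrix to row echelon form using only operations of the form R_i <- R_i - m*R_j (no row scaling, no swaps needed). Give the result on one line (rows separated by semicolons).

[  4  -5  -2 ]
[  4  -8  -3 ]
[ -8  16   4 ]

Forward elimination:
R2 <- R2 - (1)*R1:  [  0  -3  -1 ]
R3 <- R3 - (-2)*R1:  [ 0  6  0 ]
R3 <- R3 - (-2)*R2:  [  0   0  -2 ]
Row echelon form:
[ 4  -5  -2 ]
[ 0  -3  -1 ]
[ 0   0  -2 ]

REF = [4 -5 -2; 0 -3 -1; 0 0 -2]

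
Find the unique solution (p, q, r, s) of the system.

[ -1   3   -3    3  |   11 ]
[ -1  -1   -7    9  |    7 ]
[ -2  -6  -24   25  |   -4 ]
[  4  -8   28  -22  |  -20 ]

Forward elimination on [A|b]:
R2 <- R2 - (1)*R1:  [  0  -4  -4   6  -4 ]
R3 <- R3 - (2)*R1:  [   0  -12  -18   19  -26 ]
R4 <- R4 - (-4)*R1:  [   0    4   16  -10   24 ]
R3 <- R3 - (3)*R2:  [   0    0   -6    1  -14 ]
R4 <- R4 - (-1)*R2:  [  0   0  12  -4  20 ]
R4 <- R4 - (-2)*R3:  [  0   0   0  -2  -8 ]
Row echelon form:
[ -1   3  -3   3  |   11 ]
[  0  -4  -4   6  |   -4 ]
[  0   0  -6   1  |  -14 ]
[  0   0   0  -2  |   -8 ]
Back-substitution:
s = (-8) / -2 = 4
r = (-14 - (1)*(4)) / -6 = 3
q = (-4 - (-4)*(3) - (6)*(4)) / -4 = 4
p = (11 - (3)*(4) - (-3)*(3) - (3)*(4)) / -1 = 4

(4, 4, 3, 4)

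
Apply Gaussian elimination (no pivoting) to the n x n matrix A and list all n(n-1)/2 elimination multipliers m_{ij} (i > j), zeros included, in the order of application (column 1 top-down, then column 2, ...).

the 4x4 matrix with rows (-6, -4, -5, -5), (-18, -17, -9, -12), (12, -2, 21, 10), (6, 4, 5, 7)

multipliers: 3, -2, -1, 2, 0, 0

Forward elimination:
R2 <- R2 - (3)*R1:  [  0  -5   6   3 ]
R3 <- R3 - (-2)*R1:  [   0  -10   11    0 ]
R4 <- R4 - (-1)*R1:  [ 0  0  0  2 ]
R3 <- R3 - (2)*R2:  [  0   0  -1  -6 ]
R4: entry in column 2 is already 0 -> m_{42} = 0 (no row operation needed)
R4: entry in column 3 is already 0 -> m_{43} = 0 (no row operation needed)
Multipliers (in order of application): m_{21} = 3, m_{31} = -2, m_{41} = -1, m_{32} = 2, m_{42} = 0, m_{43} = 0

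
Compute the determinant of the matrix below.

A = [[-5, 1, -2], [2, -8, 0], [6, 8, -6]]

det(A) = -356

Forward elimination:
R2 <- R2 - (-2/5)*R1:  [     0  -38/5   -4/5 ]
R3 <- R3 - (-6/5)*R1:  [     0   46/5  -42/5 ]
R3 <- R3 - (-23/19)*R2:  [       0        0  -178/19 ]
Upper-triangular form:
[ -5      1       -2 ]
[  0  -38/5     -4/5 ]
[  0      0  -178/19 ]
det(A) = (-1)^0 * (-5) * (-38/5) * (-178/19) = -356  (0 row swaps -> sign +1)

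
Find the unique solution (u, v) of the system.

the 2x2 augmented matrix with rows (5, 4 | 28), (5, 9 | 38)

(4, 2)

Forward elimination on [A|b]:
R2 <- R2 - (1)*R1:  [  0   5  10 ]
Row echelon form:
[ 5  4  |  28 ]
[ 0  5  |  10 ]
Back-substitution:
v = (10) / 5 = 2
u = (28 - (4)*(2)) / 5 = 4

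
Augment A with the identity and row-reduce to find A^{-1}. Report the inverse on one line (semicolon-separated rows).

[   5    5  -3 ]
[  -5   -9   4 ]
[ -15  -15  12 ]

Gauss-Jordan on [A | I]:
R1 <- (1/5)*R1:  [    1     1  -3/5  |   1/5     0     0 ]
R2 <- R2 - (-5)*R1:  [  0  -4   1  |   1   1   0 ]
R3 <- R3 - (-15)*R1:  [ 0  0  3  |  3  0  1 ]
R2 <- (1/-4)*R2:  [    0     1  -1/4  |  -1/4  -1/4     0 ]
R1 <- R1 - (1)*R2:  [     1      0  -7/20  |   9/20    1/4      0 ]
R3 <- (1/3)*R3:  [   0    0    1  |    1    0  1/3 ]
R1 <- R1 - (-7/20)*R3:  [    1     0     0  |   4/5   1/4  7/60 ]
R2 <- R2 - (-1/4)*R3:  [    0     1     0  |     0  -1/4  1/12 ]
Right block of [I | A^{-1}] is the inverse:
[ 4/5   1/4  7/60 ]
[   0  -1/4  1/12 ]
[   1     0   1/3 ]

inverse = [4/5 1/4 7/60; 0 -1/4 1/12; 1 0 1/3]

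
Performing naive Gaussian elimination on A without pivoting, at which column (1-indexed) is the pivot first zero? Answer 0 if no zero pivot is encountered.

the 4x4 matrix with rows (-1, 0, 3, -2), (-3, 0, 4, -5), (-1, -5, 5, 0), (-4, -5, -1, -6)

Naive forward elimination:
R2 <- R2 - (3)*R1:  [  0   0  -5   1 ]
R3 <- R3 - (1)*R1:  [  0  -5   2   2 ]
R4 <- R4 - (4)*R1:  [   0   -5  -13    2 ]
Matrix at this point:
[ -1   0    3  -2 ]
[  0   0   -5   1 ]
[  0  -5    2   2 ]
[  0  -5  -13   2 ]
Pivot entry (2,2) is zero but row 3 has -5 in column 2 -> naive elimination stops; a row interchange (e.g. R2 <-> R3) would be required here.

first zero-pivot column = 2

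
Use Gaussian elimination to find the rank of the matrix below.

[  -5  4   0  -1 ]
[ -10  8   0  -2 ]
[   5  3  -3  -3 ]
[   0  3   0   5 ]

Row reduction:
R2 <- R2 - (2)*R1:  [ 0  0  0  0 ]
R3 <- R3 - (-1)*R1:  [  0   7  -3  -4 ]
R2 <-> R3   (pivot in column 2 was zero)
[ -5  4   0  -1 ]
[  0  7  -3  -4 ]
[  0  0   0   0 ]
[  0  3   0   5 ]
R4 <- R4 - (3/7)*R2:  [    0     0   9/7  47/7 ]
R3 <-> R4   (pivot in column 3 was zero)
[ -5  4    0    -1 ]
[  0  7   -3    -4 ]
[  0  0  9/7  47/7 ]
[  0  0    0     0 ]
Row echelon form:
[ -5  4    0    -1 ]
[  0  7   -3    -4 ]
[  0  0  9/7  47/7 ]
[  0  0    0     0 ]
Nonzero rows / pivot columns: 3

rank(A) = 3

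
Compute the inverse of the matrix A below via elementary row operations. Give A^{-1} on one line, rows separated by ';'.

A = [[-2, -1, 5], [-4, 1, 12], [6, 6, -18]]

inverse = [-3 2/5 -17/30; 0 1/5 2/15; -1 1/5 -1/5]

Gauss-Jordan on [A | I]:
R1 <- (1/-2)*R1:  [    1   1/2  -5/2  |  -1/2     0     0 ]
R2 <- R2 - (-4)*R1:  [  0   3   2  |  -2   1   0 ]
R3 <- R3 - (6)*R1:  [  0   3  -3  |   3   0   1 ]
R2 <- (1/3)*R2:  [    0     1   2/3  |  -2/3   1/3     0 ]
R1 <- R1 - (1/2)*R2:  [     1      0  -17/6  |   -1/6   -1/6      0 ]
R3 <- R3 - (3)*R2:  [  0   0  -5  |   5  -1   1 ]
R3 <- (1/-5)*R3:  [    0     0     1  |    -1   1/5  -1/5 ]
R1 <- R1 - (-17/6)*R3:  [      1       0       0  |      -3     2/5  -17/30 ]
R2 <- R2 - (2/3)*R3:  [    0     1     0  |     0   1/5  2/15 ]
Right block of [I | A^{-1}] is the inverse:
[ -3  2/5  -17/30 ]
[  0  1/5    2/15 ]
[ -1  1/5    -1/5 ]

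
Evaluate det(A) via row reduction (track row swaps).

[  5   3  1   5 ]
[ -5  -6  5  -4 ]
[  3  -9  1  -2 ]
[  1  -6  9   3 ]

det(A) = 504

Forward elimination:
R2 <- R2 - (-1)*R1:  [  0  -3   6   1 ]
R3 <- R3 - (3/5)*R1:  [     0  -54/5    2/5     -5 ]
R4 <- R4 - (1/5)*R1:  [     0  -33/5   44/5      2 ]
R3 <- R3 - (18/5)*R2:  [      0       0  -106/5   -43/5 ]
R4 <- R4 - (11/5)*R2:  [     0      0  -22/5   -1/5 ]
R4 <- R4 - (11/53)*R3:  [     0      0      0  84/53 ]
Upper-triangular form:
[ 5   3       1      5 ]
[ 0  -3       6      1 ]
[ 0   0  -106/5  -43/5 ]
[ 0   0       0  84/53 ]
det(A) = (-1)^0 * (5) * (-3) * (-106/5) * (84/53) = 504  (0 row swaps -> sign +1)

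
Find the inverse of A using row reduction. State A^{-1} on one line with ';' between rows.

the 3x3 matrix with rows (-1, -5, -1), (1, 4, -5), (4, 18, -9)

inverse = [-54 63 -29; 11 -13 6; -2 2 -1]

Gauss-Jordan on [A | I]:
R1 <- (1/-1)*R1:  [  1   5   1  |  -1   0   0 ]
R2 <- R2 - (1)*R1:  [  0  -1  -6  |   1   1   0 ]
R3 <- R3 - (4)*R1:  [   0   -2  -13  |    4    0    1 ]
R2 <- (1/-1)*R2:  [  0   1   6  |  -1  -1   0 ]
R1 <- R1 - (5)*R2:  [   1    0  -29  |    4    5    0 ]
R3 <- R3 - (-2)*R2:  [  0   0  -1  |   2  -2   1 ]
R3 <- (1/-1)*R3:  [  0   0   1  |  -2   2  -1 ]
R1 <- R1 - (-29)*R3:  [   1    0    0  |  -54   63  -29 ]
R2 <- R2 - (6)*R3:  [   0    1    0  |   11  -13    6 ]
Right block of [I | A^{-1}] is the inverse:
[ -54   63  -29 ]
[  11  -13    6 ]
[  -2    2   -1 ]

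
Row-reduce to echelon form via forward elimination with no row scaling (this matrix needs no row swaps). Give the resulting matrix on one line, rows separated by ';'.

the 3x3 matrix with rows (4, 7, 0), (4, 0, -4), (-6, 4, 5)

Forward elimination:
R2 <- R2 - (1)*R1:  [  0  -7  -4 ]
R3 <- R3 - (-3/2)*R1:  [    0  29/2     5 ]
R3 <- R3 - (-29/14)*R2:  [     0      0  -23/7 ]
Row echelon form:
[ 4   7      0 ]
[ 0  -7     -4 ]
[ 0   0  -23/7 ]

REF = [4 7 0; 0 -7 -4; 0 0 -23/7]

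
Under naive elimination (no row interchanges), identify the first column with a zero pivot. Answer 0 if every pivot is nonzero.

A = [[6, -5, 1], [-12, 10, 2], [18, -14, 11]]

first zero-pivot column = 2

Naive forward elimination:
R2 <- R2 - (-2)*R1:  [ 0  0  4 ]
R3 <- R3 - (3)*R1:  [ 0  1  8 ]
Matrix at this point:
[ 6  -5  1 ]
[ 0   0  4 ]
[ 0   1  8 ]
Pivot entry (2,2) is zero but row 3 has 1 in column 2 -> naive elimination stops; a row interchange (e.g. R2 <-> R3) would be required here.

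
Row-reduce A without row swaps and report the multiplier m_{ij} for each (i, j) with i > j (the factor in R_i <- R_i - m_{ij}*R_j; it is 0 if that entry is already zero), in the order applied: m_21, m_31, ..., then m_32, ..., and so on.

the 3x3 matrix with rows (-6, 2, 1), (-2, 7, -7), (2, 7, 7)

multipliers: 1/3, -1/3, 23/19

Forward elimination:
R2 <- R2 - (1/3)*R1:  [     0   19/3  -22/3 ]
R3 <- R3 - (-1/3)*R1:  [    0  23/3  22/3 ]
R3 <- R3 - (23/19)*R2:  [      0       0  308/19 ]
Multipliers (in order of application): m_{21} = 1/3, m_{31} = -1/3, m_{32} = 23/19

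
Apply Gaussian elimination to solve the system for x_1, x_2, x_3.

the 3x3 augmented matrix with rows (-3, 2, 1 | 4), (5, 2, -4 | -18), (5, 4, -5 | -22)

(-4, -3, -2)

Forward elimination on [A|b]:
R2 <- R2 - (-5/3)*R1:  [     0   16/3   -7/3  -34/3 ]
R3 <- R3 - (-5/3)*R1:  [     0   22/3  -10/3  -46/3 ]
R3 <- R3 - (11/8)*R2:  [    0     0  -1/8   1/4 ]
Row echelon form:
[ -3     2     1  |      4 ]
[  0  16/3  -7/3  |  -34/3 ]
[  0     0  -1/8  |    1/4 ]
Back-substitution:
x_3 = (1/4) / (-1/8) = -2
x_2 = (-34/3 - (-7/3)*(-2)) / (16/3) = -3
x_1 = (4 - (2)*(-3) - (1)*(-2)) / -3 = -4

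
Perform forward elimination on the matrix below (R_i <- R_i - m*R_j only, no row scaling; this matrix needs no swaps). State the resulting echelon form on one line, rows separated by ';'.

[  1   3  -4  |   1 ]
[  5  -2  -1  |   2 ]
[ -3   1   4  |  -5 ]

REF = [1 3 -4 1; 0 -17 19 -3; 0 0 54/17 -64/17]

Forward elimination:
R2 <- R2 - (5)*R1:  [   0  -17   19   -3 ]
R3 <- R3 - (-3)*R1:  [  0  10  -8  -2 ]
R3 <- R3 - (-10/17)*R2:  [      0       0   54/17  -64/17 ]
Row echelon form:
[ 1    3     -4  |       1 ]
[ 0  -17     19  |      -3 ]
[ 0    0  54/17  |  -64/17 ]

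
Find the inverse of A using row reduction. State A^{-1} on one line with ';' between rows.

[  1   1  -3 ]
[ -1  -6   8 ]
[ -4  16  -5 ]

inverse = [98/15 43/15 2/3; 37/15 17/15 1/3; 8/3 4/3 1/3]

Gauss-Jordan on [A | I]:
R2 <- R2 - (-1)*R1:  [  0  -5   5  |   1   1   0 ]
R3 <- R3 - (-4)*R1:  [   0   20  -17  |    4    0    1 ]
R2 <- (1/-5)*R2:  [    0     1    -1  |  -1/5  -1/5     0 ]
R1 <- R1 - (1)*R2:  [   1    0   -2  |  6/5  1/5    0 ]
R3 <- R3 - (20)*R2:  [ 0  0  3  |  8  4  1 ]
R3 <- (1/3)*R3:  [   0    0    1  |  8/3  4/3  1/3 ]
R1 <- R1 - (-2)*R3:  [     1      0      0  |  98/15  43/15    2/3 ]
R2 <- R2 - (-1)*R3:  [     0      1      0  |  37/15  17/15    1/3 ]
Right block of [I | A^{-1}] is the inverse:
[ 98/15  43/15  2/3 ]
[ 37/15  17/15  1/3 ]
[   8/3    4/3  1/3 ]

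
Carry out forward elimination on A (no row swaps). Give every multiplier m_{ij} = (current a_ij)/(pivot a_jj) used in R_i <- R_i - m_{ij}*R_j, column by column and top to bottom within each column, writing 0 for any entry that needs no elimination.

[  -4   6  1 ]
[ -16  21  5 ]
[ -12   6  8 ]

multipliers: 4, 3, 4

Forward elimination:
R2 <- R2 - (4)*R1:  [  0  -3   1 ]
R3 <- R3 - (3)*R1:  [   0  -12    5 ]
R3 <- R3 - (4)*R2:  [ 0  0  1 ]
Multipliers (in order of application): m_{21} = 4, m_{31} = 3, m_{32} = 4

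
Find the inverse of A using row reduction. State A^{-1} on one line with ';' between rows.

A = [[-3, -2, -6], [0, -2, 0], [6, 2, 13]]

inverse = [-13/3 7/3 -2; 0 -1/2 0; 2 -1 1]

Gauss-Jordan on [A | I]:
R1 <- (1/-3)*R1:  [    1   2/3     2  |  -1/3     0     0 ]
R3 <- R3 - (6)*R1:  [  0  -2   1  |   2   0   1 ]
R2 <- (1/-2)*R2:  [    0     1     0  |     0  -1/2     0 ]
R1 <- R1 - (2/3)*R2:  [    1     0     2  |  -1/3   1/3     0 ]
R3 <- R3 - (-2)*R2:  [  0   0   1  |   2  -1   1 ]
R1 <- R1 - (2)*R3:  [     1      0      0  |  -13/3    7/3     -2 ]
Right block of [I | A^{-1}] is the inverse:
[ -13/3   7/3  -2 ]
[     0  -1/2   0 ]
[     2    -1   1 ]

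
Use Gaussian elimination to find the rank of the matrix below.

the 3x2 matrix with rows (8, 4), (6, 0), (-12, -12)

Row reduction:
R2 <- R2 - (3/4)*R1:  [  0  -3 ]
R3 <- R3 - (-3/2)*R1:  [  0  -6 ]
R3 <- R3 - (2)*R2:  [ 0  0 ]
Row echelon form:
[ 8   4 ]
[ 0  -3 ]
[ 0   0 ]
Nonzero rows / pivot columns: 2

rank(A) = 2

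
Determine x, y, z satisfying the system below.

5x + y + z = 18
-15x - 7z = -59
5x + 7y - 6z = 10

(3, 1, 2)

Forward elimination on [A|b]:
R2 <- R2 - (-3)*R1:  [  0   3  -4  -5 ]
R3 <- R3 - (1)*R1:  [  0   6  -7  -8 ]
R3 <- R3 - (2)*R2:  [ 0  0  1  2 ]
Row echelon form:
[ 5  1   1  |  18 ]
[ 0  3  -4  |  -5 ]
[ 0  0   1  |   2 ]
Back-substitution:
z = (2) / 1 = 2
y = (-5 - (-4)*(2)) / 3 = 1
x = (18 - (1)*(1) - (1)*(2)) / 5 = 3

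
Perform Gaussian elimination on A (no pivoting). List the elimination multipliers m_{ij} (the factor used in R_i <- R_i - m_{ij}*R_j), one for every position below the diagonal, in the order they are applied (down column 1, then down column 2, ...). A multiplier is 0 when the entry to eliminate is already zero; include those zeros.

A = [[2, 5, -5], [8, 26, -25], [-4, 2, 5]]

Forward elimination:
R2 <- R2 - (4)*R1:  [  0   6  -5 ]
R3 <- R3 - (-2)*R1:  [  0  12  -5 ]
R3 <- R3 - (2)*R2:  [ 0  0  5 ]
Multipliers (in order of application): m_{21} = 4, m_{31} = -2, m_{32} = 2

multipliers: 4, -2, 2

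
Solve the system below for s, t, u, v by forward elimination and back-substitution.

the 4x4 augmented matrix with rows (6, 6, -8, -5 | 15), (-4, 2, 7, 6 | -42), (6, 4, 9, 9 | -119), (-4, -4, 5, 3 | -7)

(-5, -2, -4, -5)

Forward elimination on [A|b]:
R2 <- R2 - (-2/3)*R1:  [   0    6  5/3  8/3  -32 ]
R3 <- R3 - (1)*R1:  [    0    -2    17    14  -134 ]
R4 <- R4 - (-2/3)*R1:  [    0     0  -1/3  -1/3     3 ]
R3 <- R3 - (-1/3)*R2:  [      0       0   158/9   134/9  -434/3 ]
R4 <- R4 - (-3/158)*R3:  [     0      0      0  -4/79  20/79 ]
Row echelon form:
[ 6  6     -8     -5  |      15 ]
[ 0  6    5/3    8/3  |     -32 ]
[ 0  0  158/9  134/9  |  -434/3 ]
[ 0  0      0  -4/79  |   20/79 ]
Back-substitution:
v = (20/79) / (-4/79) = -5
u = (-434/3 - (134/9)*(-5)) / (158/9) = -4
t = (-32 - (5/3)*(-4) - (8/3)*(-5)) / 6 = -2
s = (15 - (6)*(-2) - (-8)*(-4) - (-5)*(-5)) / 6 = -5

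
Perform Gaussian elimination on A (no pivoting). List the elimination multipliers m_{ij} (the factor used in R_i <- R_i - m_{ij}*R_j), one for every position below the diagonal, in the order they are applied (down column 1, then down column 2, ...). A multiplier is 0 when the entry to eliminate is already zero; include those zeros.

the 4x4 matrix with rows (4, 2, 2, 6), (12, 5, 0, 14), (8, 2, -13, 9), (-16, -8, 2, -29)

multipliers: 3, 2, -4, 2, 0, -2

Forward elimination:
R2 <- R2 - (3)*R1:  [  0  -1  -6  -4 ]
R3 <- R3 - (2)*R1:  [   0   -2  -17   -3 ]
R4 <- R4 - (-4)*R1:  [  0   0  10  -5 ]
R3 <- R3 - (2)*R2:  [  0   0  -5   5 ]
R4: entry in column 2 is already 0 -> m_{42} = 0 (no row operation needed)
R4 <- R4 - (-2)*R3:  [ 0  0  0  5 ]
Multipliers (in order of application): m_{21} = 3, m_{31} = 2, m_{41} = -4, m_{32} = 2, m_{42} = 0, m_{43} = -2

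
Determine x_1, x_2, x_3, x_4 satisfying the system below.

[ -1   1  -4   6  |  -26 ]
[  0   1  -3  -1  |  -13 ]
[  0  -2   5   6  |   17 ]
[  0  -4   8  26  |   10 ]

(1, 1, 5, -1)

Forward elimination on [A|b]:
R3 <- R3 - (-2)*R2:  [  0   0  -1   4  -9 ]
R4 <- R4 - (-4)*R2:  [   0    0   -4   22  -42 ]
R4 <- R4 - (4)*R3:  [  0   0   0   6  -6 ]
Row echelon form:
[ -1  1  -4   6  |  -26 ]
[  0  1  -3  -1  |  -13 ]
[  0  0  -1   4  |   -9 ]
[  0  0   0   6  |   -6 ]
Back-substitution:
x_4 = (-6) / 6 = -1
x_3 = (-9 - (4)*(-1)) / -1 = 5
x_2 = (-13 - (-3)*(5) - (-1)*(-1)) / 1 = 1
x_1 = (-26 - (1)*(1) - (-4)*(5) - (6)*(-1)) / -1 = 1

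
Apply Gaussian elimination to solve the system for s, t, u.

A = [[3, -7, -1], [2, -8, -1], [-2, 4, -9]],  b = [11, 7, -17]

Forward elimination on [A|b]:
R2 <- R2 - (2/3)*R1:  [     0  -10/3   -1/3   -1/3 ]
R3 <- R3 - (-2/3)*R1:  [     0   -2/3  -29/3  -29/3 ]
R3 <- R3 - (1/5)*R2:  [     0      0  -48/5  -48/5 ]
Row echelon form:
[ 3     -7     -1  |     11 ]
[ 0  -10/3   -1/3  |   -1/3 ]
[ 0      0  -48/5  |  -48/5 ]
Back-substitution:
u = (-48/5) / (-48/5) = 1
t = (-1/3 - (-1/3)*(1)) / (-10/3) = 0
s = (11 - (-7)*(0) - (-1)*(1)) / 3 = 4

(4, 0, 1)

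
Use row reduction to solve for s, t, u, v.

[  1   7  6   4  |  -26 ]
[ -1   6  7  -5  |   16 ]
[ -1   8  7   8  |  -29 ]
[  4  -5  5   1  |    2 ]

Forward elimination on [A|b]:
R2 <- R2 - (-1)*R1:  [   0   13   13   -1  -10 ]
R3 <- R3 - (-1)*R1:  [   0   15   13   12  -55 ]
R4 <- R4 - (4)*R1:  [   0  -33  -19  -15  106 ]
R3 <- R3 - (15/13)*R2:  [       0        0       -2   171/13  -565/13 ]
R4 <- R4 - (-33/13)*R2:  [       0        0       14  -228/13  1048/13 ]
R4 <- R4 - (-7)*R3:  [        0         0         0    969/13  -2907/13 ]
Row echelon form:
[ 1   7   6       4  |       -26 ]
[ 0  13  13      -1  |       -10 ]
[ 0   0  -2  171/13  |   -565/13 ]
[ 0   0   0  969/13  |  -2907/13 ]
Back-substitution:
v = (-2907/13) / (969/13) = -3
u = (-565/13 - (171/13)*(-3)) / -2 = 2
t = (-10 - (13)*(2) - (-1)*(-3)) / 13 = -3
s = (-26 - (7)*(-3) - (6)*(2) - (4)*(-3)) / 1 = -5

(-5, -3, 2, -3)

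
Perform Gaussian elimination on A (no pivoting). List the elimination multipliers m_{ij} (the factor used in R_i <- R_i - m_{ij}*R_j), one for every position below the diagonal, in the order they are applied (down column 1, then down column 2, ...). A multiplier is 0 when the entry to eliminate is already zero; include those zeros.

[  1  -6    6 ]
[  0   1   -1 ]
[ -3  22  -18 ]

multipliers: 0, -3, 4

Forward elimination:
R2: entry in column 1 is already 0 -> m_{21} = 0 (no row operation needed)
R3 <- R3 - (-3)*R1:  [ 0  4  0 ]
R3 <- R3 - (4)*R2:  [ 0  0  4 ]
Multipliers (in order of application): m_{21} = 0, m_{31} = -3, m_{32} = 4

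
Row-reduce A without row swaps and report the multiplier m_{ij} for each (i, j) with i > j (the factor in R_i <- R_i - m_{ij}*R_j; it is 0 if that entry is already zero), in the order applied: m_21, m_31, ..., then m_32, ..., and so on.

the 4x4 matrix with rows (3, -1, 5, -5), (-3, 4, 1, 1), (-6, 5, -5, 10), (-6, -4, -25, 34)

Forward elimination:
R2 <- R2 - (-1)*R1:  [  0   3   6  -4 ]
R3 <- R3 - (-2)*R1:  [ 0  3  5  0 ]
R4 <- R4 - (-2)*R1:  [   0   -6  -15   24 ]
R3 <- R3 - (1)*R2:  [  0   0  -1   4 ]
R4 <- R4 - (-2)*R2:  [  0   0  -3  16 ]
R4 <- R4 - (3)*R3:  [ 0  0  0  4 ]
Multipliers (in order of application): m_{21} = -1, m_{31} = -2, m_{41} = -2, m_{32} = 1, m_{42} = -2, m_{43} = 3

multipliers: -1, -2, -2, 1, -2, 3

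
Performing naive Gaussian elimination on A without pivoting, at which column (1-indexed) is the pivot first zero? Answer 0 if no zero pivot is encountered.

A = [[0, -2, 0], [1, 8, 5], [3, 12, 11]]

first zero-pivot column = 1

Naive forward elimination:
Pivot entry (1,1) is zero but row 2 has 1 in column 1 -> naive elimination stops; a row interchange (e.g. R1 <-> R2) would be required here.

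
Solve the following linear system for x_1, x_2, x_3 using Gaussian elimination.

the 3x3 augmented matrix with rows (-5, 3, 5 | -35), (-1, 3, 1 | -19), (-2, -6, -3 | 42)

Forward elimination on [A|b]:
R2 <- R2 - (1/5)*R1:  [    0  12/5     0   -12 ]
R3 <- R3 - (2/5)*R1:  [     0  -36/5     -5     56 ]
R3 <- R3 - (-3)*R2:  [  0   0  -5  20 ]
Row echelon form:
[ -5     3   5  |  -35 ]
[  0  12/5   0  |  -12 ]
[  0     0  -5  |   20 ]
Back-substitution:
x_3 = (20) / -5 = -4
x_2 = (-12) / (12/5) = -5
x_1 = (-35 - (3)*(-5) - (5)*(-4)) / -5 = 0

(0, -5, -4)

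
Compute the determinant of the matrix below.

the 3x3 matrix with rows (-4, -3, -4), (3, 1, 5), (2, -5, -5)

Forward elimination:
R2 <- R2 - (-3/4)*R1:  [    0  -5/4     2 ]
R3 <- R3 - (-1/2)*R1:  [     0  -13/2     -7 ]
R3 <- R3 - (26/5)*R2:  [     0      0  -87/5 ]
Upper-triangular form:
[ -4    -3     -4 ]
[  0  -5/4      2 ]
[  0     0  -87/5 ]
det(A) = (-1)^0 * (-4) * (-5/4) * (-87/5) = -87  (0 row swaps -> sign +1)

det(A) = -87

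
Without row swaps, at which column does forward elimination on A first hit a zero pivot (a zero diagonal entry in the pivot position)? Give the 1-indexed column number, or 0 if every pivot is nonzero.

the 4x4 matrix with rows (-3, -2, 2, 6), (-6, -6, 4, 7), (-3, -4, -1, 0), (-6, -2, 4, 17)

first zero-pivot column = 4

Naive forward elimination:
R2 <- R2 - (2)*R1:  [  0  -2   0  -5 ]
R3 <- R3 - (1)*R1:  [  0  -2  -3  -6 ]
R4 <- R4 - (2)*R1:  [ 0  2  0  5 ]
R3 <- R3 - (1)*R2:  [  0   0  -3  -1 ]
R4 <- R4 - (-1)*R2:  [ 0  0  0  0 ]
Matrix at this point:
[ -3  -2   2   6 ]
[  0  -2   0  -5 ]
[  0   0  -3  -1 ]
[  0   0   0   0 ]
Pivot entry (4,4) in the last row is zero and there are no rows below to swap with -> zero pivot in column 4 (A is singular).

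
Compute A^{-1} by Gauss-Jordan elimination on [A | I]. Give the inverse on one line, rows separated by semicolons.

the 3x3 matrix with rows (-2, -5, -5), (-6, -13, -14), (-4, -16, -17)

Gauss-Jordan on [A | I]:
R1 <- (1/-2)*R1:  [    1   5/2   5/2  |  -1/2     0     0 ]
R2 <- R2 - (-6)*R1:  [  0   2   1  |  -3   1   0 ]
R3 <- R3 - (-4)*R1:  [  0  -6  -7  |  -2   0   1 ]
R2 <- (1/2)*R2:  [    0     1   1/2  |  -3/2   1/2     0 ]
R1 <- R1 - (5/2)*R2:  [    1     0   5/4  |  13/4  -5/4     0 ]
R3 <- R3 - (-6)*R2:  [   0    0   -4  |  -11    3    1 ]
R3 <- (1/-4)*R3:  [    0     0     1  |  11/4  -3/4  -1/4 ]
R1 <- R1 - (5/4)*R3:  [     1      0      0  |  -3/16  -5/16   5/16 ]
R2 <- R2 - (1/2)*R3:  [     0      1      0  |  -23/8    7/8    1/8 ]
Right block of [I | A^{-1}] is the inverse:
[ -3/16  -5/16  5/16 ]
[ -23/8    7/8   1/8 ]
[  11/4   -3/4  -1/4 ]

inverse = [-3/16 -5/16 5/16; -23/8 7/8 1/8; 11/4 -3/4 -1/4]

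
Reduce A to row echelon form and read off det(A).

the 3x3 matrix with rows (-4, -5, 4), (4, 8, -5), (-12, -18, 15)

det(A) = -24

Forward elimination:
R2 <- R2 - (-1)*R1:  [  0   3  -1 ]
R3 <- R3 - (3)*R1:  [  0  -3   3 ]
R3 <- R3 - (-1)*R2:  [ 0  0  2 ]
Upper-triangular form:
[ -4  -5   4 ]
[  0   3  -1 ]
[  0   0   2 ]
det(A) = (-1)^0 * (-4) * (3) * (2) = -24  (0 row swaps -> sign +1)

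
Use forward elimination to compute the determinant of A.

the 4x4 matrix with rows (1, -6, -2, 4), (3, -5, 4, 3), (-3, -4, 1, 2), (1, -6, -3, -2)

Forward elimination:
R2 <- R2 - (3)*R1:  [  0  13  10  -9 ]
R3 <- R3 - (-3)*R1:  [   0  -22   -5   14 ]
R4 <- R4 - (1)*R1:  [  0   0  -1  -6 ]
R3 <- R3 - (-22/13)*R2:  [      0       0  155/13  -16/13 ]
R4 <- R4 - (-13/155)*R3:  [        0         0         0  -946/155 ]
Upper-triangular form:
[ 1  -6      -2         4 ]
[ 0  13      10        -9 ]
[ 0   0  155/13    -16/13 ]
[ 0   0       0  -946/155 ]
det(A) = (-1)^0 * (1) * (13) * (155/13) * (-946/155) = -946  (0 row swaps -> sign +1)

det(A) = -946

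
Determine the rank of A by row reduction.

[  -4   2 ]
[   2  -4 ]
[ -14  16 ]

rank(A) = 2

Row reduction:
R2 <- R2 - (-1/2)*R1:  [  0  -3 ]
R3 <- R3 - (7/2)*R1:  [ 0  9 ]
R3 <- R3 - (-3)*R2:  [ 0  0 ]
Row echelon form:
[ -4   2 ]
[  0  -3 ]
[  0   0 ]
Nonzero rows / pivot columns: 2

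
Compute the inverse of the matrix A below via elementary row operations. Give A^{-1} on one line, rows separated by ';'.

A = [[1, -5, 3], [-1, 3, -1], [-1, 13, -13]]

Gauss-Jordan on [A | I]:
R2 <- R2 - (-1)*R1:  [  0  -2   2  |   1   1   0 ]
R3 <- R3 - (-1)*R1:  [   0    8  -10  |    1    0    1 ]
R2 <- (1/-2)*R2:  [    0     1    -1  |  -1/2  -1/2     0 ]
R1 <- R1 - (-5)*R2:  [    1     0    -2  |  -3/2  -5/2     0 ]
R3 <- R3 - (8)*R2:  [  0   0  -2  |   5   4   1 ]
R3 <- (1/-2)*R3:  [    0     0     1  |  -5/2    -2  -1/2 ]
R1 <- R1 - (-2)*R3:  [     1      0      0  |  -13/2  -13/2     -1 ]
R2 <- R2 - (-1)*R3:  [    0     1     0  |    -3  -5/2  -1/2 ]
Right block of [I | A^{-1}] is the inverse:
[ -13/2  -13/2    -1 ]
[    -3   -5/2  -1/2 ]
[  -5/2     -2  -1/2 ]

inverse = [-13/2 -13/2 -1; -3 -5/2 -1/2; -5/2 -2 -1/2]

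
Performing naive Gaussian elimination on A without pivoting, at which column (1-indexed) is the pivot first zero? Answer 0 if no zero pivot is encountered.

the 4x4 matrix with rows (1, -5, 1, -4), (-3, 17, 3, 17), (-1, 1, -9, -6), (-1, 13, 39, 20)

Naive forward elimination:
R2 <- R2 - (-3)*R1:  [ 0  2  6  5 ]
R3 <- R3 - (-1)*R1:  [   0   -4   -8  -10 ]
R4 <- R4 - (-1)*R1:  [  0   8  40  16 ]
R3 <- R3 - (-2)*R2:  [ 0  0  4  0 ]
R4 <- R4 - (4)*R2:  [  0   0  16  -4 ]
R4 <- R4 - (4)*R3:  [  0   0   0  -4 ]
All pivots nonzero; naive elimination completes without hitting a zero pivot.

first zero-pivot column = 0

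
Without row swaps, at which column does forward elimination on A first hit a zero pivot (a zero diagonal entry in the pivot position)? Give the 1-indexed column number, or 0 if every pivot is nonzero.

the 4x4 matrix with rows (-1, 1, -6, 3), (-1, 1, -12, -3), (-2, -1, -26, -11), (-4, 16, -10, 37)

first zero-pivot column = 2

Naive forward elimination:
R2 <- R2 - (1)*R1:  [  0   0  -6  -6 ]
R3 <- R3 - (2)*R1:  [   0   -3  -14  -17 ]
R4 <- R4 - (4)*R1:  [  0  12  14  25 ]
Matrix at this point:
[ -1   1   -6    3 ]
[  0   0   -6   -6 ]
[  0  -3  -14  -17 ]
[  0  12   14   25 ]
Pivot entry (2,2) is zero but row 3 has -3 in column 2 -> naive elimination stops; a row interchange (e.g. R2 <-> R3) would be required here.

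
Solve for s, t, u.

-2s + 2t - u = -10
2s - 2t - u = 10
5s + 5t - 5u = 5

Forward elimination on [A|b]:
R2 <- R2 - (-1)*R1:  [  0   0  -2   0 ]
R3 <- R3 - (-5/2)*R1:  [     0     10  -15/2    -20 ]
R2 <-> R3   (pivot in column 2 was zero)
[ -2   2     -1  -10 ]
[  0  10  -15/2  -20 ]
[  0   0     -2    0 ]
Row echelon form:
[ -2   2     -1  |  -10 ]
[  0  10  -15/2  |  -20 ]
[  0   0     -2  |    0 ]
Back-substitution:
u = (0) / -2 = 0
t = (-20 - (-15/2)*(0)) / 10 = -2
s = (-10 - (2)*(-2) - (-1)*(0)) / -2 = 3

(3, -2, 0)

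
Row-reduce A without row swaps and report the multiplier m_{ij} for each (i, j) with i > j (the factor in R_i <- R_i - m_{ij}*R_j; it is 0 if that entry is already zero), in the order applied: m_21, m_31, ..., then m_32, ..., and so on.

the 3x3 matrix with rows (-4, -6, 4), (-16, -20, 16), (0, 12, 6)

multipliers: 4, 0, 3

Forward elimination:
R2 <- R2 - (4)*R1:  [ 0  4  0 ]
R3: entry in column 1 is already 0 -> m_{31} = 0 (no row operation needed)
R3 <- R3 - (3)*R2:  [ 0  0  6 ]
Multipliers (in order of application): m_{21} = 4, m_{31} = 0, m_{32} = 3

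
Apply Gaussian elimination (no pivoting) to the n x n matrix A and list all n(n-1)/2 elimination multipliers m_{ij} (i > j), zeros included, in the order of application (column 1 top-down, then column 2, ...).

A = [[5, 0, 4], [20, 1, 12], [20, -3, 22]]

multipliers: 4, 4, -3

Forward elimination:
R2 <- R2 - (4)*R1:  [  0   1  -4 ]
R3 <- R3 - (4)*R1:  [  0  -3   6 ]
R3 <- R3 - (-3)*R2:  [  0   0  -6 ]
Multipliers (in order of application): m_{21} = 4, m_{31} = 4, m_{32} = -3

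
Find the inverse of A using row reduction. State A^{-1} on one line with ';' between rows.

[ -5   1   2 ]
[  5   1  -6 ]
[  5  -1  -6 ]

Gauss-Jordan on [A | I]:
R1 <- (1/-5)*R1:  [    1  -1/5  -2/5  |  -1/5     0     0 ]
R2 <- R2 - (5)*R1:  [  0   2  -4  |   1   1   0 ]
R3 <- R3 - (5)*R1:  [  0   0  -4  |   1   0   1 ]
R2 <- (1/2)*R2:  [   0    1   -2  |  1/2  1/2    0 ]
R1 <- R1 - (-1/5)*R2:  [     1      0   -4/5  |  -1/10   1/10      0 ]
R3 <- (1/-4)*R3:  [    0     0     1  |  -1/4     0  -1/4 ]
R1 <- R1 - (-4/5)*R3:  [     1      0      0  |  -3/10   1/10   -1/5 ]
R2 <- R2 - (-2)*R3:  [    0     1     0  |     0   1/2  -1/2 ]
Right block of [I | A^{-1}] is the inverse:
[ -3/10  1/10  -1/5 ]
[     0   1/2  -1/2 ]
[  -1/4     0  -1/4 ]

inverse = [-3/10 1/10 -1/5; 0 1/2 -1/2; -1/4 0 -1/4]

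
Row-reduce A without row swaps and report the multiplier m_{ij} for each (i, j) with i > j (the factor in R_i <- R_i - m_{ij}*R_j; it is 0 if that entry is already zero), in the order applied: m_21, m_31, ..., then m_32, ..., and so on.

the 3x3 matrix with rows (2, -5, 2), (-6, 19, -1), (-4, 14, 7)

multipliers: -3, -2, 1

Forward elimination:
R2 <- R2 - (-3)*R1:  [ 0  4  5 ]
R3 <- R3 - (-2)*R1:  [  0   4  11 ]
R3 <- R3 - (1)*R2:  [ 0  0  6 ]
Multipliers (in order of application): m_{21} = -3, m_{31} = -2, m_{32} = 1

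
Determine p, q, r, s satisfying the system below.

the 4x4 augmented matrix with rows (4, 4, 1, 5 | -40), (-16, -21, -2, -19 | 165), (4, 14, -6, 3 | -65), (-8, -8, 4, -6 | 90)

Forward elimination on [A|b]:
R2 <- R2 - (-4)*R1:  [  0  -5   2   1   5 ]
R3 <- R3 - (1)*R1:  [   0   10   -7   -2  -25 ]
R4 <- R4 - (-2)*R1:  [  0   0   6   4  10 ]
R3 <- R3 - (-2)*R2:  [   0    0   -3    0  -15 ]
R4 <- R4 - (-2)*R3:  [   0    0    0    4  -20 ]
Row echelon form:
[ 4   4   1  5  |  -40 ]
[ 0  -5   2  1  |    5 ]
[ 0   0  -3  0  |  -15 ]
[ 0   0   0  4  |  -20 ]
Back-substitution:
s = (-20) / 4 = -5
r = (-15) / -3 = 5
q = (5 - (2)*(5) - (1)*(-5)) / -5 = 0
p = (-40 - (4)*(0) - (1)*(5) - (5)*(-5)) / 4 = -5

(-5, 0, 5, -5)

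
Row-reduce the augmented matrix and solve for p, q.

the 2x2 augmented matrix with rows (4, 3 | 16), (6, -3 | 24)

(4, 0)

Forward elimination on [A|b]:
R2 <- R2 - (3/2)*R1:  [     0  -15/2      0 ]
Row echelon form:
[ 4      3  |  16 ]
[ 0  -15/2  |   0 ]
Back-substitution:
q = (0) / (-15/2) = 0
p = (16 - (3)*(0)) / 4 = 4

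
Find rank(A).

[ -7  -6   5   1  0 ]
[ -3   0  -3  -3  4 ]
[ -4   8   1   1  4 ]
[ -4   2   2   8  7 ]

Row reduction:
R2 <- R2 - (3/7)*R1:  [     0   18/7  -36/7  -24/7      4 ]
R3 <- R3 - (4/7)*R1:  [     0   80/7  -13/7    3/7      4 ]
R4 <- R4 - (4/7)*R1:  [    0  38/7  -6/7  52/7     7 ]
R3 <- R3 - (40/9)*R2:  [      0       0      21    47/3  -124/9 ]
R4 <- R4 - (19/9)*R2:  [     0      0     10   44/3  -13/9 ]
R4 <- R4 - (10/21)*R3:  [       0        0        0   454/63  967/189 ]
Row echelon form:
[ -7    -6      5       1        0 ]
[  0  18/7  -36/7   -24/7        4 ]
[  0     0     21    47/3   -124/9 ]
[  0     0      0  454/63  967/189 ]
Nonzero rows / pivot columns: 4

rank(A) = 4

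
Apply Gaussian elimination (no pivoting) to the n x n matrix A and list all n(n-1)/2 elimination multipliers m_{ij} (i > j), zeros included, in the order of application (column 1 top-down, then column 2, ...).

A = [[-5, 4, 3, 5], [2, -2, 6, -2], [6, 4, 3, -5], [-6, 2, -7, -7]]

multipliers: -2/5, -6/5, 6/5, -22, 7, -61/165

Forward elimination:
R2 <- R2 - (-2/5)*R1:  [    0  -2/5  36/5     0 ]
R3 <- R3 - (-6/5)*R1:  [    0  44/5  33/5     1 ]
R4 <- R4 - (6/5)*R1:  [     0  -14/5  -53/5    -13 ]
R3 <- R3 - (-22)*R2:  [   0    0  165    1 ]
R4 <- R4 - (7)*R2:  [   0    0  -61  -13 ]
R4 <- R4 - (-61/165)*R3:  [         0          0          0  -2084/165 ]
Multipliers (in order of application): m_{21} = -2/5, m_{31} = -6/5, m_{41} = 6/5, m_{32} = -22, m_{42} = 7, m_{43} = -61/165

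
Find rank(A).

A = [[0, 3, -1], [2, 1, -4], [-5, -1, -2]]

rank(A) = 3

Row reduction:
R1 <-> R2   (pivot in column 1 was zero)
[  2   1  -4 ]
[  0   3  -1 ]
[ -5  -1  -2 ]
R3 <- R3 - (-5/2)*R1:  [   0  3/2  -12 ]
R3 <- R3 - (1/2)*R2:  [     0      0  -23/2 ]
Row echelon form:
[ 2  1     -4 ]
[ 0  3     -1 ]
[ 0  0  -23/2 ]
Nonzero rows / pivot columns: 3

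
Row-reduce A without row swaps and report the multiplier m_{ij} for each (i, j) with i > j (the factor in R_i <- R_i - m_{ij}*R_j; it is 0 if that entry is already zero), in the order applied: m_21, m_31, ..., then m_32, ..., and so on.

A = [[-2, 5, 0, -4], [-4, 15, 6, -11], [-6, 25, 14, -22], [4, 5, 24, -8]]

Forward elimination:
R2 <- R2 - (2)*R1:  [  0   5   6  -3 ]
R3 <- R3 - (3)*R1:  [   0   10   14  -10 ]
R4 <- R4 - (-2)*R1:  [   0   15   24  -16 ]
R3 <- R3 - (2)*R2:  [  0   0   2  -4 ]
R4 <- R4 - (3)*R2:  [  0   0   6  -7 ]
R4 <- R4 - (3)*R3:  [ 0  0  0  5 ]
Multipliers (in order of application): m_{21} = 2, m_{31} = 3, m_{41} = -2, m_{32} = 2, m_{42} = 3, m_{43} = 3

multipliers: 2, 3, -2, 2, 3, 3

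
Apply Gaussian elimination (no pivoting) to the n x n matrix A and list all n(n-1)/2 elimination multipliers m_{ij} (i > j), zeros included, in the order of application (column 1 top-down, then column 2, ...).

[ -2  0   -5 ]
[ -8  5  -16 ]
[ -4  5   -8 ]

Forward elimination:
R2 <- R2 - (4)*R1:  [ 0  5  4 ]
R3 <- R3 - (2)*R1:  [ 0  5  2 ]
R3 <- R3 - (1)*R2:  [  0   0  -2 ]
Multipliers (in order of application): m_{21} = 4, m_{31} = 2, m_{32} = 1

multipliers: 4, 2, 1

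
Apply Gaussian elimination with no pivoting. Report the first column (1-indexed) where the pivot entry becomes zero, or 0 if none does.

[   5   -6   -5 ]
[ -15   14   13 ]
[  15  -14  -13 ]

Naive forward elimination:
R2 <- R2 - (-3)*R1:  [  0  -4  -2 ]
R3 <- R3 - (3)*R1:  [ 0  4  2 ]
R3 <- R3 - (-1)*R2:  [ 0  0  0 ]
Matrix at this point:
[ 5  -6  -5 ]
[ 0  -4  -2 ]
[ 0   0   0 ]
Pivot entry (3,3) in the last row is zero and there are no rows below to swap with -> zero pivot in column 3 (A is singular).

first zero-pivot column = 3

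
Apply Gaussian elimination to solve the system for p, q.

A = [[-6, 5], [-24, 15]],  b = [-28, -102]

(3, -2)

Forward elimination on [A|b]:
R2 <- R2 - (4)*R1:  [  0  -5  10 ]
Row echelon form:
[ -6   5  |  -28 ]
[  0  -5  |   10 ]
Back-substitution:
q = (10) / -5 = -2
p = (-28 - (5)*(-2)) / -6 = 3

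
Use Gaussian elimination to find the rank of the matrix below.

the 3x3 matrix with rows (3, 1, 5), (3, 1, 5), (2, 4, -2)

rank(A) = 2

Row reduction:
R2 <- R2 - (1)*R1:  [ 0  0  0 ]
R3 <- R3 - (2/3)*R1:  [     0   10/3  -16/3 ]
R2 <-> R3   (pivot in column 2 was zero)
[ 3     1      5 ]
[ 0  10/3  -16/3 ]
[ 0     0      0 ]
Row echelon form:
[ 3     1      5 ]
[ 0  10/3  -16/3 ]
[ 0     0      0 ]
Nonzero rows / pivot columns: 2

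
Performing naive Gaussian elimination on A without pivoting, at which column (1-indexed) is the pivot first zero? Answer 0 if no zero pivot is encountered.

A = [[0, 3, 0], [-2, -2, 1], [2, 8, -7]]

Naive forward elimination:
Pivot entry (1,1) is zero but row 2 has -2 in column 1 -> naive elimination stops; a row interchange (e.g. R1 <-> R2) would be required here.

first zero-pivot column = 1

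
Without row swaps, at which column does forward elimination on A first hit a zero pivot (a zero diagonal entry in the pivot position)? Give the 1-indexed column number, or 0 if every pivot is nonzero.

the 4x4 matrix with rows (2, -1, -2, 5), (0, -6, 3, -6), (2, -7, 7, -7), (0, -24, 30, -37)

Naive forward elimination:
R3 <- R3 - (1)*R1:  [   0   -6    9  -12 ]
R3 <- R3 - (1)*R2:  [  0   0   6  -6 ]
R4 <- R4 - (4)*R2:  [   0    0   18  -13 ]
R4 <- R4 - (3)*R3:  [ 0  0  0  5 ]
All pivots nonzero; naive elimination completes without hitting a zero pivot.

first zero-pivot column = 0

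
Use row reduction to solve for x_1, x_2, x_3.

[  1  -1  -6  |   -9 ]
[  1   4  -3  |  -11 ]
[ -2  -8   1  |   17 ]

Forward elimination on [A|b]:
R2 <- R2 - (1)*R1:  [  0   5   3  -2 ]
R3 <- R3 - (-2)*R1:  [   0  -10  -11   -1 ]
R3 <- R3 - (-2)*R2:  [  0   0  -5  -5 ]
Row echelon form:
[ 1  -1  -6  |  -9 ]
[ 0   5   3  |  -2 ]
[ 0   0  -5  |  -5 ]
Back-substitution:
x_3 = (-5) / -5 = 1
x_2 = (-2 - (3)*(1)) / 5 = -1
x_1 = (-9 - (-1)*(-1) - (-6)*(1)) / 1 = -4

(-4, -1, 1)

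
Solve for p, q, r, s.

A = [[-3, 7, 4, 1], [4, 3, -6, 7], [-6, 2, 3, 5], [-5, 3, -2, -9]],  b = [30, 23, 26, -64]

(3, 2, 5, 5)

Forward elimination on [A|b]:
R2 <- R2 - (-4/3)*R1:  [    0  37/3  -2/3  25/3    63 ]
R3 <- R3 - (2)*R1:  [   0  -12   -5    3  -34 ]
R4 <- R4 - (5/3)*R1:  [     0  -26/3  -26/3  -32/3   -114 ]
R3 <- R3 - (-36/37)*R2:  [       0        0  -209/37   411/37  1010/37 ]
R4 <- R4 - (-26/37)*R2:  [        0         0   -338/37   -178/37  -2580/37 ]
R4 <- R4 - (338/209)*R3:  [          0           0           0   -4760/209  -23800/209 ]
Row echelon form:
[ -3     7        4          1  |          30 ]
[  0  37/3     -2/3       25/3  |          63 ]
[  0     0  -209/37     411/37  |     1010/37 ]
[  0     0        0  -4760/209  |  -23800/209 ]
Back-substitution:
s = (-23800/209) / (-4760/209) = 5
r = (1010/37 - (411/37)*(5)) / (-209/37) = 5
q = (63 - (-2/3)*(5) - (25/3)*(5)) / (37/3) = 2
p = (30 - (7)*(2) - (4)*(5) - (1)*(5)) / -3 = 3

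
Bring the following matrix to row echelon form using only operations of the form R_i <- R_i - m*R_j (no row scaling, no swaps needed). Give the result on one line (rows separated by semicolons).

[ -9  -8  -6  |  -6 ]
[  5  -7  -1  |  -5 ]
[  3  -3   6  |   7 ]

REF = [-9 -8 -6 -6; 0 -103/9 -13/3 -25/3; 0 0 633/103 940/103]

Forward elimination:
R2 <- R2 - (-5/9)*R1:  [      0  -103/9   -13/3   -25/3 ]
R3 <- R3 - (-1/3)*R1:  [     0  -17/3      4      5 ]
R3 <- R3 - (51/103)*R2:  [       0        0  633/103  940/103 ]
Row echelon form:
[ -9      -8       -6  |       -6 ]
[  0  -103/9    -13/3  |    -25/3 ]
[  0       0  633/103  |  940/103 ]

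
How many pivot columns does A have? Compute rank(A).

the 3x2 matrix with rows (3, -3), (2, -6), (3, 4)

rank(A) = 2

Row reduction:
R2 <- R2 - (2/3)*R1:  [  0  -4 ]
R3 <- R3 - (1)*R1:  [ 0  7 ]
R3 <- R3 - (-7/4)*R2:  [ 0  0 ]
Row echelon form:
[ 3  -3 ]
[ 0  -4 ]
[ 0   0 ]
Nonzero rows / pivot columns: 2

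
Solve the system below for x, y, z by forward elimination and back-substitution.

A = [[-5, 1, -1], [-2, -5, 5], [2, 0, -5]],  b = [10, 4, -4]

Forward elimination on [A|b]:
R2 <- R2 - (2/5)*R1:  [     0  -27/5   27/5      0 ]
R3 <- R3 - (-2/5)*R1:  [     0    2/5  -27/5      0 ]
R3 <- R3 - (-2/27)*R2:  [  0   0  -5   0 ]
Row echelon form:
[ -5      1    -1  |  10 ]
[  0  -27/5  27/5  |   0 ]
[  0      0    -5  |   0 ]
Back-substitution:
z = (0) / -5 = 0
y = (0 - (27/5)*(0)) / (-27/5) = 0
x = (10 - (1)*(0) - (-1)*(0)) / -5 = -2

(-2, 0, 0)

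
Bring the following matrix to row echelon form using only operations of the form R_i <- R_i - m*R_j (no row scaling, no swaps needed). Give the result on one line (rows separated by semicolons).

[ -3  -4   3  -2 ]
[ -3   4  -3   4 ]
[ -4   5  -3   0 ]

Forward elimination:
R2 <- R2 - (1)*R1:  [  0   8  -6   6 ]
R3 <- R3 - (4/3)*R1:  [    0  31/3    -7   8/3 ]
R3 <- R3 - (31/24)*R2:  [      0       0     3/4  -61/12 ]
Row echelon form:
[ -3  -4    3      -2 ]
[  0   8   -6       6 ]
[  0   0  3/4  -61/12 ]

REF = [-3 -4 3 -2; 0 8 -6 6; 0 0 3/4 -61/12]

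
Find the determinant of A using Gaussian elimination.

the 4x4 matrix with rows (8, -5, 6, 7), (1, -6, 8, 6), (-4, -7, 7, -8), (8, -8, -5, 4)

det(A) = 8063

Forward elimination:
R2 <- R2 - (1/8)*R1:  [     0  -43/8   29/4   41/8 ]
R3 <- R3 - (-1/2)*R1:  [     0  -19/2     10   -9/2 ]
R4 <- R4 - (1)*R1:  [   0   -3  -11   -3 ]
R3 <- R3 - (76/43)*R2:  [       0        0  -121/43  -583/43 ]
R4 <- R4 - (24/43)*R2:  [       0        0  -647/43  -252/43 ]
R4 <- R4 - (647/121)*R3:  [      0       0       0  733/11 ]
Upper-triangular form:
[ 8     -5        6        7 ]
[ 0  -43/8     29/4     41/8 ]
[ 0      0  -121/43  -583/43 ]
[ 0      0        0   733/11 ]
det(A) = (-1)^0 * (8) * (-43/8) * (-121/43) * (733/11) = 8063  (0 row swaps -> sign +1)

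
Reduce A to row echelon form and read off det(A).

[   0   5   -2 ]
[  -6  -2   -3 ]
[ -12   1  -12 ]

Forward elimination:
R1 <-> R2   (pivot in column 1 was zero)
[  -6  -2   -3 ]
[   0   5   -2 ]
[ -12   1  -12 ]
R3 <- R3 - (2)*R1:  [  0   5  -6 ]
R3 <- R3 - (1)*R2:  [  0   0  -4 ]
Upper-triangular form:
[ -6  -2  -3 ]
[  0   5  -2 ]
[  0   0  -4 ]
det(A) = (-1)^1 * (-6) * (5) * (-4) = -120  (1 row swap -> sign -1)

det(A) = -120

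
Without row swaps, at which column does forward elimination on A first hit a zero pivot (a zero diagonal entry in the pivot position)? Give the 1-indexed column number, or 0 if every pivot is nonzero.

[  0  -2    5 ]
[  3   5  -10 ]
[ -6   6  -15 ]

first zero-pivot column = 1

Naive forward elimination:
Pivot entry (1,1) is zero but row 2 has 3 in column 1 -> naive elimination stops; a row interchange (e.g. R1 <-> R2) would be required here.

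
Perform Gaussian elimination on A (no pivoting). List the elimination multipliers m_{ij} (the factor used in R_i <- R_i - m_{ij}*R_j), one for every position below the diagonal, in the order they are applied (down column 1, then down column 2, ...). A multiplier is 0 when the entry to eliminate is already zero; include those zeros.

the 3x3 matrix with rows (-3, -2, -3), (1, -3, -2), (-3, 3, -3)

multipliers: -1/3, 1, -15/11

Forward elimination:
R2 <- R2 - (-1/3)*R1:  [     0  -11/3     -3 ]
R3 <- R3 - (1)*R1:  [ 0  5  0 ]
R3 <- R3 - (-15/11)*R2:  [      0       0  -45/11 ]
Multipliers (in order of application): m_{21} = -1/3, m_{31} = 1, m_{32} = -15/11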